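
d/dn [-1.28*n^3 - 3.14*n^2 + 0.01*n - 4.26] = -3.84*n^2 - 6.28*n + 0.01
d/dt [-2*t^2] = -4*t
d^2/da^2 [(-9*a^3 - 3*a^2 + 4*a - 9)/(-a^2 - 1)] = 2*(-13*a^3 + 18*a^2 + 39*a - 6)/(a^6 + 3*a^4 + 3*a^2 + 1)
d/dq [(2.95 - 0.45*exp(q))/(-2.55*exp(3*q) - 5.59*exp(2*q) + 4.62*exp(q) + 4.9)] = (-2.295*exp(3*q) + 20.052*exp(2*q) + 32.981*exp(q) - 15.834)*exp(q)/(6.5025*exp(6*q) + 28.509*exp(5*q) + 7.6861*exp(4*q) - 76.6416*exp(3*q) - 33.4376*exp(2*q) + 45.276*exp(q) + 24.01)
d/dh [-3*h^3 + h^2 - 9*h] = -9*h^2 + 2*h - 9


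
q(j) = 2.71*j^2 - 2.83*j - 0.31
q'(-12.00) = -67.87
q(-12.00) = 423.89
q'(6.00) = 29.69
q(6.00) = 80.27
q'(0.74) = 1.18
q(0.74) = -0.92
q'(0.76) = 1.29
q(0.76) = -0.90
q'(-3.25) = -20.44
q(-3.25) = 37.51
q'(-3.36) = -21.04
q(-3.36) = 39.79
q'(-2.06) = -14.00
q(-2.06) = 17.02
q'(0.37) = -0.82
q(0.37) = -0.99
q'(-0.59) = -6.03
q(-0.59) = 2.30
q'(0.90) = 2.05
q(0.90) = -0.66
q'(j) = 5.42*j - 2.83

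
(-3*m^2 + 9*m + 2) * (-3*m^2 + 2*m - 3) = 9*m^4 - 33*m^3 + 21*m^2 - 23*m - 6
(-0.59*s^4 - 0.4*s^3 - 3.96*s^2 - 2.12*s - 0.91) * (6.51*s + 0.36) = -3.8409*s^5 - 2.8164*s^4 - 25.9236*s^3 - 15.2268*s^2 - 6.6873*s - 0.3276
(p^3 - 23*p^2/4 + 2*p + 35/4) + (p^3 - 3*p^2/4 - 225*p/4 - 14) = 2*p^3 - 13*p^2/2 - 217*p/4 - 21/4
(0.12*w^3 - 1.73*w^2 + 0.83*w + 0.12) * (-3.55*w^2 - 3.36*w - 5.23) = -0.426*w^5 + 5.7383*w^4 + 2.2387*w^3 + 5.8331*w^2 - 4.7441*w - 0.6276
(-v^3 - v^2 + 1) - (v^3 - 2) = -2*v^3 - v^2 + 3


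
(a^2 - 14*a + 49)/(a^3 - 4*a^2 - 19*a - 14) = (a - 7)/(a^2 + 3*a + 2)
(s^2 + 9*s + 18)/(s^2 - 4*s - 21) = (s + 6)/(s - 7)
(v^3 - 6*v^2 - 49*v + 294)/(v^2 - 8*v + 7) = (v^2 + v - 42)/(v - 1)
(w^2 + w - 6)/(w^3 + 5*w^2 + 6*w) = (w - 2)/(w*(w + 2))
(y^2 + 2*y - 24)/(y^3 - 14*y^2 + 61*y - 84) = (y + 6)/(y^2 - 10*y + 21)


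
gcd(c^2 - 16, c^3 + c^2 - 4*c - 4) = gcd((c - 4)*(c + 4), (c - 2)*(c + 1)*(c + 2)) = 1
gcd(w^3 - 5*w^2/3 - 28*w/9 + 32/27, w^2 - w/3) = w - 1/3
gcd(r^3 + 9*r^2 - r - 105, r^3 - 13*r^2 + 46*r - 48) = r - 3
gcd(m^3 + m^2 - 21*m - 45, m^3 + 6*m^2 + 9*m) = m^2 + 6*m + 9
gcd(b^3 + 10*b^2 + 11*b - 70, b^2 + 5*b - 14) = b^2 + 5*b - 14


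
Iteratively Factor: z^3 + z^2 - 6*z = (z + 3)*(z^2 - 2*z) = z*(z + 3)*(z - 2)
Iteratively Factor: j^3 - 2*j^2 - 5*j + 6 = (j + 2)*(j^2 - 4*j + 3) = (j - 1)*(j + 2)*(j - 3)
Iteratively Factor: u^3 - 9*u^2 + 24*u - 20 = (u - 5)*(u^2 - 4*u + 4) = (u - 5)*(u - 2)*(u - 2)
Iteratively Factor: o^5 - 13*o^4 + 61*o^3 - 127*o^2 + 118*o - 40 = (o - 5)*(o^4 - 8*o^3 + 21*o^2 - 22*o + 8) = (o - 5)*(o - 4)*(o^3 - 4*o^2 + 5*o - 2) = (o - 5)*(o - 4)*(o - 1)*(o^2 - 3*o + 2) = (o - 5)*(o - 4)*(o - 1)^2*(o - 2)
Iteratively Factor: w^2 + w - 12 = (w - 3)*(w + 4)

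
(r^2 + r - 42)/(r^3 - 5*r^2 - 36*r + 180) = (r + 7)/(r^2 + r - 30)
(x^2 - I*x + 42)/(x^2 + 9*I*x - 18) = (x - 7*I)/(x + 3*I)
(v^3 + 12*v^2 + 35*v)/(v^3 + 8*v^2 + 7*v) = (v + 5)/(v + 1)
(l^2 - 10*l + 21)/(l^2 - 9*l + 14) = (l - 3)/(l - 2)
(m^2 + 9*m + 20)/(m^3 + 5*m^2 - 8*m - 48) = (m + 5)/(m^2 + m - 12)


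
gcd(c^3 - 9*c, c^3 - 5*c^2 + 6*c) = c^2 - 3*c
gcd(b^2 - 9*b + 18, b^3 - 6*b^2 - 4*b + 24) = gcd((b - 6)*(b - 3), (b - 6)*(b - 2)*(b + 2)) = b - 6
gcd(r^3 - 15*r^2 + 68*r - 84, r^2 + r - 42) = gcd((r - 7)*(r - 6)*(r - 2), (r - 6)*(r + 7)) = r - 6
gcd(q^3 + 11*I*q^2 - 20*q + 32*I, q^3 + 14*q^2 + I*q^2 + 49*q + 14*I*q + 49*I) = 1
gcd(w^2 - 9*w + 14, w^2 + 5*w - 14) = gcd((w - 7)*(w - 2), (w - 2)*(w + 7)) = w - 2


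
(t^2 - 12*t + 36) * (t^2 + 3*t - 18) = t^4 - 9*t^3 - 18*t^2 + 324*t - 648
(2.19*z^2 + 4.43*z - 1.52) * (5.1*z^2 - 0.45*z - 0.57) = 11.169*z^4 + 21.6075*z^3 - 10.9938*z^2 - 1.8411*z + 0.8664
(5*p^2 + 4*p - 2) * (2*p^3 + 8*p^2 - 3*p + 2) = 10*p^5 + 48*p^4 + 13*p^3 - 18*p^2 + 14*p - 4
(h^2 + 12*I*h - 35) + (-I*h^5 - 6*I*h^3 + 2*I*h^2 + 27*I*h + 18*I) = -I*h^5 - 6*I*h^3 + h^2 + 2*I*h^2 + 39*I*h - 35 + 18*I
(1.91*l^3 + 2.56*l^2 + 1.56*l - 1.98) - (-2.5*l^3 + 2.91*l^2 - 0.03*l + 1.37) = 4.41*l^3 - 0.35*l^2 + 1.59*l - 3.35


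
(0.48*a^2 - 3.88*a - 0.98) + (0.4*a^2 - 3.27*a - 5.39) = 0.88*a^2 - 7.15*a - 6.37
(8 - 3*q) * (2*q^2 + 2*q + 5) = -6*q^3 + 10*q^2 + q + 40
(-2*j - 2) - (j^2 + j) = -j^2 - 3*j - 2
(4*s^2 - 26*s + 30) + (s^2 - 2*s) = 5*s^2 - 28*s + 30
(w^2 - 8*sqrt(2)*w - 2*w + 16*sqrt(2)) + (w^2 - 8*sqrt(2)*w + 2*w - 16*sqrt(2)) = 2*w^2 - 16*sqrt(2)*w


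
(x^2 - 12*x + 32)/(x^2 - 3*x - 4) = (x - 8)/(x + 1)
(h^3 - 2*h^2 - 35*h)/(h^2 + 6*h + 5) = h*(h - 7)/(h + 1)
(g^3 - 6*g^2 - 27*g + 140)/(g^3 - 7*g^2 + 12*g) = (g^2 - 2*g - 35)/(g*(g - 3))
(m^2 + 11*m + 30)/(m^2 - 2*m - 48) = (m + 5)/(m - 8)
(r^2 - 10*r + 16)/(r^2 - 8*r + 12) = (r - 8)/(r - 6)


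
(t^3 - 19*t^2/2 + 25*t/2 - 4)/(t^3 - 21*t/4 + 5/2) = 2*(t^2 - 9*t + 8)/(2*t^2 + t - 10)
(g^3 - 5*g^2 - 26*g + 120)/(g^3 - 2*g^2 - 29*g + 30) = (g - 4)/(g - 1)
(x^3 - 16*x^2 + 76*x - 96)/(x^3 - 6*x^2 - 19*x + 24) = (x^2 - 8*x + 12)/(x^2 + 2*x - 3)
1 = 1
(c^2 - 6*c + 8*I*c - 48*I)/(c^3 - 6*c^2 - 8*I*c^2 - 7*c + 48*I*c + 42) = (c + 8*I)/(c^2 - 8*I*c - 7)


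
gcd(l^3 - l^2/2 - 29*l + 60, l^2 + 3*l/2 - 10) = l - 5/2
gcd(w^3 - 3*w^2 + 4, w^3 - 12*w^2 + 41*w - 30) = 1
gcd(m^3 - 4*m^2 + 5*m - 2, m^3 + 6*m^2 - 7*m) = m - 1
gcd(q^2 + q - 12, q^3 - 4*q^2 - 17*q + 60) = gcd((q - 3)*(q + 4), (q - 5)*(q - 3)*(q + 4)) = q^2 + q - 12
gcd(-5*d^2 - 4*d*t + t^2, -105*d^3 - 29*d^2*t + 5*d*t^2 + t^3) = -5*d + t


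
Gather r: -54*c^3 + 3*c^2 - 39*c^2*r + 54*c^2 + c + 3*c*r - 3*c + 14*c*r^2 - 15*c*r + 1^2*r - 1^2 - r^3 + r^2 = -54*c^3 + 57*c^2 - 2*c - r^3 + r^2*(14*c + 1) + r*(-39*c^2 - 12*c + 1) - 1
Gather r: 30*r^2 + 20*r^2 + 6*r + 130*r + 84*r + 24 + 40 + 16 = 50*r^2 + 220*r + 80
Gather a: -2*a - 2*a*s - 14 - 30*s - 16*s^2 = a*(-2*s - 2) - 16*s^2 - 30*s - 14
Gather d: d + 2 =d + 2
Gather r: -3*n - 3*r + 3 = -3*n - 3*r + 3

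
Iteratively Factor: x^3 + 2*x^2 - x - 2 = (x + 1)*(x^2 + x - 2) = (x - 1)*(x + 1)*(x + 2)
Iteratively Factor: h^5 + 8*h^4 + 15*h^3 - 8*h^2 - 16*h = (h + 4)*(h^4 + 4*h^3 - h^2 - 4*h) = h*(h + 4)*(h^3 + 4*h^2 - h - 4) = h*(h - 1)*(h + 4)*(h^2 + 5*h + 4) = h*(h - 1)*(h + 1)*(h + 4)*(h + 4)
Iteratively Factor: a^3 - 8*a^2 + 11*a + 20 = (a - 4)*(a^2 - 4*a - 5) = (a - 4)*(a + 1)*(a - 5)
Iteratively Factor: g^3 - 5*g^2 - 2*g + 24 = (g + 2)*(g^2 - 7*g + 12) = (g - 3)*(g + 2)*(g - 4)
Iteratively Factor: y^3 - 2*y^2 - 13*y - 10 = (y + 1)*(y^2 - 3*y - 10) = (y + 1)*(y + 2)*(y - 5)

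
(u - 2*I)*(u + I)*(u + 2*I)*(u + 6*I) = u^4 + 7*I*u^3 - 2*u^2 + 28*I*u - 24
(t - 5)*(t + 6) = t^2 + t - 30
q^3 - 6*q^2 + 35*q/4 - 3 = (q - 4)*(q - 3/2)*(q - 1/2)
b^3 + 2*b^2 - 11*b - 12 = (b - 3)*(b + 1)*(b + 4)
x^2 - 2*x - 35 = (x - 7)*(x + 5)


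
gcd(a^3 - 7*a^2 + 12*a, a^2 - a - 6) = a - 3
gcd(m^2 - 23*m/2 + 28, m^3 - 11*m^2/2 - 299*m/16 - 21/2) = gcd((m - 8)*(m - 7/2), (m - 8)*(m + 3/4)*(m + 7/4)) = m - 8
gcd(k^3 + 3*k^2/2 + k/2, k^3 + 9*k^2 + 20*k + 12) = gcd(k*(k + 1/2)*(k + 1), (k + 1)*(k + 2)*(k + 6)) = k + 1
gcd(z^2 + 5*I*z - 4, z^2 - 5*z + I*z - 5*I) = z + I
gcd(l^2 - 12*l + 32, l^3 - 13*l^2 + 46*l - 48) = l - 8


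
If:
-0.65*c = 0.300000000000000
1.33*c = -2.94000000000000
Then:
No Solution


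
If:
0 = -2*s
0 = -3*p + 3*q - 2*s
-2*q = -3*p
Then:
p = 0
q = 0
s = 0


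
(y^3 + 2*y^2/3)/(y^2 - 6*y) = y*(3*y + 2)/(3*(y - 6))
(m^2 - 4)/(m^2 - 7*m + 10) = (m + 2)/(m - 5)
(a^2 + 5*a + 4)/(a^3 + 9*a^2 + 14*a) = (a^2 + 5*a + 4)/(a*(a^2 + 9*a + 14))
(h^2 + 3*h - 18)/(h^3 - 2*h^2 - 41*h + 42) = (h - 3)/(h^2 - 8*h + 7)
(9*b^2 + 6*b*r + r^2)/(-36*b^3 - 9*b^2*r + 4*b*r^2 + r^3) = (3*b + r)/(-12*b^2 + b*r + r^2)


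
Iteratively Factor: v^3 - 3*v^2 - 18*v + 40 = (v - 2)*(v^2 - v - 20) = (v - 5)*(v - 2)*(v + 4)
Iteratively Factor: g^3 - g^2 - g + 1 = (g - 1)*(g^2 - 1) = (g - 1)*(g + 1)*(g - 1)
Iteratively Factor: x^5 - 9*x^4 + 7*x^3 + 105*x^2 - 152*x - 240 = (x - 4)*(x^4 - 5*x^3 - 13*x^2 + 53*x + 60) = (x - 4)*(x + 3)*(x^3 - 8*x^2 + 11*x + 20) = (x - 4)*(x + 1)*(x + 3)*(x^2 - 9*x + 20) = (x - 4)^2*(x + 1)*(x + 3)*(x - 5)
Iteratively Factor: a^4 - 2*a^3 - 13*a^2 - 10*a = (a - 5)*(a^3 + 3*a^2 + 2*a) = a*(a - 5)*(a^2 + 3*a + 2) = a*(a - 5)*(a + 2)*(a + 1)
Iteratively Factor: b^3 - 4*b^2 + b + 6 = (b + 1)*(b^2 - 5*b + 6) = (b - 3)*(b + 1)*(b - 2)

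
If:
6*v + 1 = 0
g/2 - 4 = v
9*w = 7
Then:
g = 23/3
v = -1/6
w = 7/9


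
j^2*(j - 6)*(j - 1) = j^4 - 7*j^3 + 6*j^2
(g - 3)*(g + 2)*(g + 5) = g^3 + 4*g^2 - 11*g - 30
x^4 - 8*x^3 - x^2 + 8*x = x*(x - 8)*(x - 1)*(x + 1)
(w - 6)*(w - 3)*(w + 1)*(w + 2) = w^4 - 6*w^3 - 7*w^2 + 36*w + 36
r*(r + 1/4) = r^2 + r/4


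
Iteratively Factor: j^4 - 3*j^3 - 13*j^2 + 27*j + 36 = (j + 1)*(j^3 - 4*j^2 - 9*j + 36) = (j + 1)*(j + 3)*(j^2 - 7*j + 12) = (j - 3)*(j + 1)*(j + 3)*(j - 4)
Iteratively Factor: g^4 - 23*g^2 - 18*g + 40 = (g + 4)*(g^3 - 4*g^2 - 7*g + 10) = (g + 2)*(g + 4)*(g^2 - 6*g + 5) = (g - 1)*(g + 2)*(g + 4)*(g - 5)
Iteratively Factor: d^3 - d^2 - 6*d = (d)*(d^2 - d - 6) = d*(d - 3)*(d + 2)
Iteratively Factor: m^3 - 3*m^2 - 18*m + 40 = (m + 4)*(m^2 - 7*m + 10) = (m - 5)*(m + 4)*(m - 2)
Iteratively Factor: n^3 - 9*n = (n - 3)*(n^2 + 3*n) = (n - 3)*(n + 3)*(n)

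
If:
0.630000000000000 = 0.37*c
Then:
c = 1.70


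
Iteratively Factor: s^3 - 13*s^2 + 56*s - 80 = (s - 4)*(s^2 - 9*s + 20) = (s - 5)*(s - 4)*(s - 4)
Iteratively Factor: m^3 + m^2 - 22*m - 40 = (m - 5)*(m^2 + 6*m + 8) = (m - 5)*(m + 2)*(m + 4)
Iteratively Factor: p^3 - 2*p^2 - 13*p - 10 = (p + 2)*(p^2 - 4*p - 5) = (p - 5)*(p + 2)*(p + 1)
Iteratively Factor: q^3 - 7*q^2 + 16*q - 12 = (q - 2)*(q^2 - 5*q + 6) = (q - 3)*(q - 2)*(q - 2)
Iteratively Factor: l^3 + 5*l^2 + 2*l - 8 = (l + 2)*(l^2 + 3*l - 4) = (l - 1)*(l + 2)*(l + 4)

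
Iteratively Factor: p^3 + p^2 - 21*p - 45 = (p + 3)*(p^2 - 2*p - 15) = (p + 3)^2*(p - 5)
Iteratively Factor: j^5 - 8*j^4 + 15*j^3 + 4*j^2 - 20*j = (j - 5)*(j^4 - 3*j^3 + 4*j) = (j - 5)*(j + 1)*(j^3 - 4*j^2 + 4*j) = j*(j - 5)*(j + 1)*(j^2 - 4*j + 4) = j*(j - 5)*(j - 2)*(j + 1)*(j - 2)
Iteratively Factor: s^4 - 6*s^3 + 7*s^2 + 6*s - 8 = (s - 4)*(s^3 - 2*s^2 - s + 2) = (s - 4)*(s - 1)*(s^2 - s - 2) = (s - 4)*(s - 1)*(s + 1)*(s - 2)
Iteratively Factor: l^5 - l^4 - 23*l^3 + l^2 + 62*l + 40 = (l - 5)*(l^4 + 4*l^3 - 3*l^2 - 14*l - 8) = (l - 5)*(l + 1)*(l^3 + 3*l^2 - 6*l - 8) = (l - 5)*(l + 1)*(l + 4)*(l^2 - l - 2) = (l - 5)*(l - 2)*(l + 1)*(l + 4)*(l + 1)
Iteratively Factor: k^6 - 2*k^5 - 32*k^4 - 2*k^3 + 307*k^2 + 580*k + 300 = (k + 2)*(k^5 - 4*k^4 - 24*k^3 + 46*k^2 + 215*k + 150) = (k + 1)*(k + 2)*(k^4 - 5*k^3 - 19*k^2 + 65*k + 150) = (k - 5)*(k + 1)*(k + 2)*(k^3 - 19*k - 30) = (k - 5)^2*(k + 1)*(k + 2)*(k^2 + 5*k + 6) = (k - 5)^2*(k + 1)*(k + 2)*(k + 3)*(k + 2)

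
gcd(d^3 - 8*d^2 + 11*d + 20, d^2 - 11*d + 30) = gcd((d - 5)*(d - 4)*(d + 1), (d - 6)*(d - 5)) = d - 5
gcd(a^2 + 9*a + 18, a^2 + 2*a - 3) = a + 3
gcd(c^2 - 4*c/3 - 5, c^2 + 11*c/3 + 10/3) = c + 5/3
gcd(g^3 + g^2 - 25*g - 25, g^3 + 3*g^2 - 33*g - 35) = g^2 - 4*g - 5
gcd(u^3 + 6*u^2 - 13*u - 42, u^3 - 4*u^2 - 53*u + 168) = u^2 + 4*u - 21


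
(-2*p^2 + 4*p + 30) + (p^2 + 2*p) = -p^2 + 6*p + 30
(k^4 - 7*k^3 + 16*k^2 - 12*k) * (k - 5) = k^5 - 12*k^4 + 51*k^3 - 92*k^2 + 60*k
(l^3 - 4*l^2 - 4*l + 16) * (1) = l^3 - 4*l^2 - 4*l + 16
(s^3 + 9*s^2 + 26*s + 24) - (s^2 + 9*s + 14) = s^3 + 8*s^2 + 17*s + 10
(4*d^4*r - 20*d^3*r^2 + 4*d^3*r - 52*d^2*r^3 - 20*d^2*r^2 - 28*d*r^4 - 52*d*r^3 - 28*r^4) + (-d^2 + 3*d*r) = 4*d^4*r - 20*d^3*r^2 + 4*d^3*r - 52*d^2*r^3 - 20*d^2*r^2 - d^2 - 28*d*r^4 - 52*d*r^3 + 3*d*r - 28*r^4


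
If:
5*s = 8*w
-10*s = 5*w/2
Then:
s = 0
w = 0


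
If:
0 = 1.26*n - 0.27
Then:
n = 0.21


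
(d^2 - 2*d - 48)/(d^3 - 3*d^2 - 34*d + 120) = (d - 8)/(d^2 - 9*d + 20)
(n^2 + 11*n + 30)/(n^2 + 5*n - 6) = (n + 5)/(n - 1)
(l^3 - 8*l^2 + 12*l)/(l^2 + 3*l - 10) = l*(l - 6)/(l + 5)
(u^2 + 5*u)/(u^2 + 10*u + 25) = u/(u + 5)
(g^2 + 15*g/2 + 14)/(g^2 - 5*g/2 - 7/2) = (2*g^2 + 15*g + 28)/(2*g^2 - 5*g - 7)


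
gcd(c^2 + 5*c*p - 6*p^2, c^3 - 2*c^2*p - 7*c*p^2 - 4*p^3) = 1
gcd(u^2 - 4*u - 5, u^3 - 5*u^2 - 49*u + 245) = u - 5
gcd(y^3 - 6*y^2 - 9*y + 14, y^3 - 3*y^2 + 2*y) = y - 1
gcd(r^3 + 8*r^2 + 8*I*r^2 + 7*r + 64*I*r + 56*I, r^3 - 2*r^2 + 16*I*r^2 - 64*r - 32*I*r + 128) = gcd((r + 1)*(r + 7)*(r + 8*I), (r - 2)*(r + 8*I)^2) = r + 8*I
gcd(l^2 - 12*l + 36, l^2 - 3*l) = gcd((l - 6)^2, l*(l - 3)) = 1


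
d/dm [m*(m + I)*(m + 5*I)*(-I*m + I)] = -4*I*m^3 + m^2*(18 + 3*I) - m*(12 - 10*I) - 5*I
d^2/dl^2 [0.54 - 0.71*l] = 0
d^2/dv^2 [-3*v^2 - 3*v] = -6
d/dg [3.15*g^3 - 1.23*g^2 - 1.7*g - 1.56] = 9.45*g^2 - 2.46*g - 1.7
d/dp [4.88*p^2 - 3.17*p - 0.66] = 9.76*p - 3.17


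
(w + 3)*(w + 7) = w^2 + 10*w + 21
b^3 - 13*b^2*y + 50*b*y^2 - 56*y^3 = (b - 7*y)*(b - 4*y)*(b - 2*y)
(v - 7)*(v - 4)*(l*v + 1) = l*v^3 - 11*l*v^2 + 28*l*v + v^2 - 11*v + 28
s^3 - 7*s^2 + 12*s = s*(s - 4)*(s - 3)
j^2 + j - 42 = (j - 6)*(j + 7)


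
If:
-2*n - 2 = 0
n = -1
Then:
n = -1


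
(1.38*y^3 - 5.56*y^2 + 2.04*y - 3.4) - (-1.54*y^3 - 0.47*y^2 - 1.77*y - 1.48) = 2.92*y^3 - 5.09*y^2 + 3.81*y - 1.92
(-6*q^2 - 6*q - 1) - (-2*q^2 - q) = -4*q^2 - 5*q - 1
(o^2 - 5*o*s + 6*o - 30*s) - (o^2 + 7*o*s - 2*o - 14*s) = -12*o*s + 8*o - 16*s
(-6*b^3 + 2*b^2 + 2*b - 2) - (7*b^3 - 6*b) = -13*b^3 + 2*b^2 + 8*b - 2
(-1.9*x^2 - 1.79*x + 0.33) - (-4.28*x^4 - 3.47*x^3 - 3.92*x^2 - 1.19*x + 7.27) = 4.28*x^4 + 3.47*x^3 + 2.02*x^2 - 0.6*x - 6.94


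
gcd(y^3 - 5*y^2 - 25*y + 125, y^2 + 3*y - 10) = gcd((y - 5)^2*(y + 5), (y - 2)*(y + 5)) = y + 5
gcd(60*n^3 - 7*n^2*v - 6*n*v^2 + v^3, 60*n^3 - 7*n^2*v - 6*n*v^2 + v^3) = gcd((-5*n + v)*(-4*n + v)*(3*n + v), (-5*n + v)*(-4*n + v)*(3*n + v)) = 60*n^3 - 7*n^2*v - 6*n*v^2 + v^3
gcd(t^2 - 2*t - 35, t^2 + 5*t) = t + 5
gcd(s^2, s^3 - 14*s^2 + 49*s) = s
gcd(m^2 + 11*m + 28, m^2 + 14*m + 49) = m + 7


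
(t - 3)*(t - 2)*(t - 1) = t^3 - 6*t^2 + 11*t - 6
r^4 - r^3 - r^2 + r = r*(r - 1)^2*(r + 1)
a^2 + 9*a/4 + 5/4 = (a + 1)*(a + 5/4)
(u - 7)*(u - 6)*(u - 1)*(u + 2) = u^4 - 12*u^3 + 27*u^2 + 68*u - 84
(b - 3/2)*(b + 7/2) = b^2 + 2*b - 21/4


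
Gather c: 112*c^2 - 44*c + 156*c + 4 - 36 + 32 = 112*c^2 + 112*c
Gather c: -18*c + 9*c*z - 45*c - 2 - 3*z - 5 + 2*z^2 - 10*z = c*(9*z - 63) + 2*z^2 - 13*z - 7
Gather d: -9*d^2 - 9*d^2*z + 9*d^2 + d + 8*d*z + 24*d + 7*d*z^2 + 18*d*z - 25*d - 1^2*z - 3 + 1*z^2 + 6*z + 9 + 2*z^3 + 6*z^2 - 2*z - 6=-9*d^2*z + d*(7*z^2 + 26*z) + 2*z^3 + 7*z^2 + 3*z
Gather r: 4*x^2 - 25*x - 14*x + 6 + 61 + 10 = 4*x^2 - 39*x + 77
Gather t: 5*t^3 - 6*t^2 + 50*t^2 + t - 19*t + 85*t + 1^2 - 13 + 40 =5*t^3 + 44*t^2 + 67*t + 28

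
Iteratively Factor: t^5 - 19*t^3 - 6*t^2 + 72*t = (t)*(t^4 - 19*t^2 - 6*t + 72) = t*(t + 3)*(t^3 - 3*t^2 - 10*t + 24) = t*(t - 4)*(t + 3)*(t^2 + t - 6) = t*(t - 4)*(t - 2)*(t + 3)*(t + 3)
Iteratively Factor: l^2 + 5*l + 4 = (l + 1)*(l + 4)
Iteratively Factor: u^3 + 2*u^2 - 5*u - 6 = (u + 1)*(u^2 + u - 6) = (u + 1)*(u + 3)*(u - 2)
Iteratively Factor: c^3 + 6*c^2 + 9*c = (c)*(c^2 + 6*c + 9) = c*(c + 3)*(c + 3)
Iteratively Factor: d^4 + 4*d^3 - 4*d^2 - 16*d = (d + 2)*(d^3 + 2*d^2 - 8*d) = d*(d + 2)*(d^2 + 2*d - 8) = d*(d + 2)*(d + 4)*(d - 2)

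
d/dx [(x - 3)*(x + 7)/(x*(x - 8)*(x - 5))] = (-x^4 - 8*x^3 + 155*x^2 - 546*x + 840)/(x^2*(x^4 - 26*x^3 + 249*x^2 - 1040*x + 1600))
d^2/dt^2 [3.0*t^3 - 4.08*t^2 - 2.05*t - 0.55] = 18.0*t - 8.16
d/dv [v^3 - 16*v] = 3*v^2 - 16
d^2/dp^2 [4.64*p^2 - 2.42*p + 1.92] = 9.28000000000000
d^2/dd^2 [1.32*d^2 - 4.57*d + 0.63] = 2.64000000000000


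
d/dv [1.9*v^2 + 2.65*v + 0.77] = 3.8*v + 2.65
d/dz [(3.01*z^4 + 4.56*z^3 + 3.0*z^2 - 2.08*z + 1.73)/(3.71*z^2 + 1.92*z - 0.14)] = (22.3342*z^5 + 34.2552*z^4 + 15.8248*z^3 + 11.5616*z^2 - 13.6766*z - 3.0304)/(13.7641*z^4 + 14.2464*z^3 + 2.6476*z^2 - 0.5376*z + 0.0196)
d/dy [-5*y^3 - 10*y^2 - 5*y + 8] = -15*y^2 - 20*y - 5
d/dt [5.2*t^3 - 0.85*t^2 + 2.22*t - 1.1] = 15.6*t^2 - 1.7*t + 2.22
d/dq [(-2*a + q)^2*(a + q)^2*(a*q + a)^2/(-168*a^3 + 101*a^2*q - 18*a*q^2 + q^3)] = a^2*(a + q)*(2*a - q)*(q + 1)*(-(a + q)*(2*a - q)*(q + 1)*(101*a^2 - 36*a*q + 3*q^2) + 2*(-(a + q)*(2*a - q) + (a + q)*(q + 1) - (2*a - q)*(q + 1))*(168*a^3 - 101*a^2*q + 18*a*q^2 - q^3))/(168*a^3 - 101*a^2*q + 18*a*q^2 - q^3)^2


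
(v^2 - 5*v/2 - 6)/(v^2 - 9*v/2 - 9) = (v - 4)/(v - 6)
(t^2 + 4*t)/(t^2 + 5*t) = (t + 4)/(t + 5)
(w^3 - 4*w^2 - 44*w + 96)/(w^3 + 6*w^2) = 1 - 10/w + 16/w^2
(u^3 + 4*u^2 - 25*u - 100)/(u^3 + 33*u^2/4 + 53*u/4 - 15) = 4*(u - 5)/(4*u - 3)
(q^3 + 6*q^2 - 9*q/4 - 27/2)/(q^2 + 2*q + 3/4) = (2*q^2 + 9*q - 18)/(2*q + 1)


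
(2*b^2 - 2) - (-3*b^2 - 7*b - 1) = 5*b^2 + 7*b - 1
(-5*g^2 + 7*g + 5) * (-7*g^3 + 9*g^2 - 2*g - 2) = 35*g^5 - 94*g^4 + 38*g^3 + 41*g^2 - 24*g - 10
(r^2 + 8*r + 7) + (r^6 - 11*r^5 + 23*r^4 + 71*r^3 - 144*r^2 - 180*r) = r^6 - 11*r^5 + 23*r^4 + 71*r^3 - 143*r^2 - 172*r + 7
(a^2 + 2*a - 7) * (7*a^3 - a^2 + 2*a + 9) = 7*a^5 + 13*a^4 - 49*a^3 + 20*a^2 + 4*a - 63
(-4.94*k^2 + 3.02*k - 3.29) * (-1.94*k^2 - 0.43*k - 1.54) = 9.5836*k^4 - 3.7346*k^3 + 12.6916*k^2 - 3.2361*k + 5.0666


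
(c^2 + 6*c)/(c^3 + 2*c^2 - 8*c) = (c + 6)/(c^2 + 2*c - 8)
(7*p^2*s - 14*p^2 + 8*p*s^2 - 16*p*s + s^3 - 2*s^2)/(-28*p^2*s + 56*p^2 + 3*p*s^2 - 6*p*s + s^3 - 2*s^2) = (-p - s)/(4*p - s)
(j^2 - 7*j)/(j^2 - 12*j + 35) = j/(j - 5)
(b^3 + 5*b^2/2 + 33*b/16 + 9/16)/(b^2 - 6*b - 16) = (16*b^3 + 40*b^2 + 33*b + 9)/(16*(b^2 - 6*b - 16))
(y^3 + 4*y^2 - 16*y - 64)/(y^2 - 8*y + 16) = (y^2 + 8*y + 16)/(y - 4)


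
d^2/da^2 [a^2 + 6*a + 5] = 2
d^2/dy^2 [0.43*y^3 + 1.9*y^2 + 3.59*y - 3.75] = 2.58*y + 3.8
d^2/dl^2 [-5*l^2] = -10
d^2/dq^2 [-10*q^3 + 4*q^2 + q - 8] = 8 - 60*q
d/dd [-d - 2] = -1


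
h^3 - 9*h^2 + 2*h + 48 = (h - 8)*(h - 3)*(h + 2)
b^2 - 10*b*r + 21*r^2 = (b - 7*r)*(b - 3*r)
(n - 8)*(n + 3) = n^2 - 5*n - 24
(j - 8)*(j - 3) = j^2 - 11*j + 24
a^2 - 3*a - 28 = (a - 7)*(a + 4)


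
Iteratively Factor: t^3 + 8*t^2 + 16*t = (t)*(t^2 + 8*t + 16) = t*(t + 4)*(t + 4)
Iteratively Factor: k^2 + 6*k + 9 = (k + 3)*(k + 3)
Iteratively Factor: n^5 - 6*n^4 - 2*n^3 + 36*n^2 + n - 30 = (n - 3)*(n^4 - 3*n^3 - 11*n^2 + 3*n + 10) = (n - 3)*(n - 1)*(n^3 - 2*n^2 - 13*n - 10) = (n - 5)*(n - 3)*(n - 1)*(n^2 + 3*n + 2) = (n - 5)*(n - 3)*(n - 1)*(n + 1)*(n + 2)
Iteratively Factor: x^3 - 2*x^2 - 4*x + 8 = (x + 2)*(x^2 - 4*x + 4) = (x - 2)*(x + 2)*(x - 2)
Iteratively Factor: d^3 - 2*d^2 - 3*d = (d)*(d^2 - 2*d - 3) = d*(d - 3)*(d + 1)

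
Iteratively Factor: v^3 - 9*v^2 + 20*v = (v - 4)*(v^2 - 5*v) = (v - 5)*(v - 4)*(v)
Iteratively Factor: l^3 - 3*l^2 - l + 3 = (l - 3)*(l^2 - 1) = (l - 3)*(l + 1)*(l - 1)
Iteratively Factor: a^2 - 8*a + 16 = (a - 4)*(a - 4)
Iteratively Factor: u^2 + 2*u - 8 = (u - 2)*(u + 4)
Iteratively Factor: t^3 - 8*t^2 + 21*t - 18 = (t - 2)*(t^2 - 6*t + 9) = (t - 3)*(t - 2)*(t - 3)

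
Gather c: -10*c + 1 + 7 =8 - 10*c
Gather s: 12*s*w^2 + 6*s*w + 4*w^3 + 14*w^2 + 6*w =s*(12*w^2 + 6*w) + 4*w^3 + 14*w^2 + 6*w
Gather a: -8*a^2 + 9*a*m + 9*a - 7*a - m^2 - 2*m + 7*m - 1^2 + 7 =-8*a^2 + a*(9*m + 2) - m^2 + 5*m + 6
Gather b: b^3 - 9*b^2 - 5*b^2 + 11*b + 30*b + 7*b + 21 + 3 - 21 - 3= b^3 - 14*b^2 + 48*b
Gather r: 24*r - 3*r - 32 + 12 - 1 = 21*r - 21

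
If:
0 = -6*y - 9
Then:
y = -3/2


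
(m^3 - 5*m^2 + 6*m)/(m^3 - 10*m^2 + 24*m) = (m^2 - 5*m + 6)/(m^2 - 10*m + 24)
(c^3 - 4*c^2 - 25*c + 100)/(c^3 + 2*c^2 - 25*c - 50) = (c - 4)/(c + 2)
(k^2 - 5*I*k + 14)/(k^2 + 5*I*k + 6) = (k^2 - 5*I*k + 14)/(k^2 + 5*I*k + 6)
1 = 1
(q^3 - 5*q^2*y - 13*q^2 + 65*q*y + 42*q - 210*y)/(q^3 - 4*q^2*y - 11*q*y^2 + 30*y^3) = (-q^2 + 13*q - 42)/(-q^2 - q*y + 6*y^2)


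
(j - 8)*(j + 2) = j^2 - 6*j - 16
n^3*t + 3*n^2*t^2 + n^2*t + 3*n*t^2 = n*(n + 3*t)*(n*t + t)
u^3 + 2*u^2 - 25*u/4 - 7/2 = (u - 2)*(u + 1/2)*(u + 7/2)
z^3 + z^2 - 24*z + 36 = (z - 3)*(z - 2)*(z + 6)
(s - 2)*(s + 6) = s^2 + 4*s - 12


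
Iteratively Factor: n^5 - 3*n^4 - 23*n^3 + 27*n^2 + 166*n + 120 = (n - 4)*(n^4 + n^3 - 19*n^2 - 49*n - 30) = (n - 4)*(n + 3)*(n^3 - 2*n^2 - 13*n - 10) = (n - 4)*(n + 2)*(n + 3)*(n^2 - 4*n - 5) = (n - 5)*(n - 4)*(n + 2)*(n + 3)*(n + 1)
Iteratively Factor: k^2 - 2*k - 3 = (k + 1)*(k - 3)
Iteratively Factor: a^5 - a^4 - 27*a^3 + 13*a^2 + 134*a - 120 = (a - 2)*(a^4 + a^3 - 25*a^2 - 37*a + 60) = (a - 2)*(a + 3)*(a^3 - 2*a^2 - 19*a + 20) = (a - 2)*(a - 1)*(a + 3)*(a^2 - a - 20) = (a - 2)*(a - 1)*(a + 3)*(a + 4)*(a - 5)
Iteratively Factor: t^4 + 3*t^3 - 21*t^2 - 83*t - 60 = (t - 5)*(t^3 + 8*t^2 + 19*t + 12) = (t - 5)*(t + 4)*(t^2 + 4*t + 3) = (t - 5)*(t + 1)*(t + 4)*(t + 3)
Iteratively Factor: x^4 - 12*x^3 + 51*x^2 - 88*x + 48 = (x - 3)*(x^3 - 9*x^2 + 24*x - 16) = (x - 4)*(x - 3)*(x^2 - 5*x + 4) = (x - 4)^2*(x - 3)*(x - 1)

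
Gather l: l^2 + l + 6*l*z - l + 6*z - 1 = l^2 + 6*l*z + 6*z - 1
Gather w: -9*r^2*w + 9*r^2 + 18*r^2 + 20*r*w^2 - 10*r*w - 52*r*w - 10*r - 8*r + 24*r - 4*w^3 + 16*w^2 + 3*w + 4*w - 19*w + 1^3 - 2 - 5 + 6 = 27*r^2 + 6*r - 4*w^3 + w^2*(20*r + 16) + w*(-9*r^2 - 62*r - 12)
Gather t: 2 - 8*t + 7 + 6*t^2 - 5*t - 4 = 6*t^2 - 13*t + 5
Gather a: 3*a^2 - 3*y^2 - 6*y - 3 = 3*a^2 - 3*y^2 - 6*y - 3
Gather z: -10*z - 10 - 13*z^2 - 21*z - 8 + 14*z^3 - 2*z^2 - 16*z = 14*z^3 - 15*z^2 - 47*z - 18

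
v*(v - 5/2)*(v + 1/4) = v^3 - 9*v^2/4 - 5*v/8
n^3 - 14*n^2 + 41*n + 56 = (n - 8)*(n - 7)*(n + 1)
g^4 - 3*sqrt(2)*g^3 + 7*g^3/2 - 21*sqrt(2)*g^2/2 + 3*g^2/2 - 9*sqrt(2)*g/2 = g*(g + 1/2)*(g + 3)*(g - 3*sqrt(2))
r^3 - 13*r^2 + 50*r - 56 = (r - 7)*(r - 4)*(r - 2)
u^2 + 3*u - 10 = (u - 2)*(u + 5)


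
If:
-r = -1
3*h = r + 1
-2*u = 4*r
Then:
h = 2/3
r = 1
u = -2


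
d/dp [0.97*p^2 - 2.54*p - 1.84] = 1.94*p - 2.54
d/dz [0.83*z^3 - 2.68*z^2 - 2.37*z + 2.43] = 2.49*z^2 - 5.36*z - 2.37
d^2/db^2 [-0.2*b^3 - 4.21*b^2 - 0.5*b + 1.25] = -1.2*b - 8.42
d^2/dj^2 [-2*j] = 0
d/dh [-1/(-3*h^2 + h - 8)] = (1 - 6*h)/(3*h^2 - h + 8)^2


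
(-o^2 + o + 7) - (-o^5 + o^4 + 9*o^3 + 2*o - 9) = o^5 - o^4 - 9*o^3 - o^2 - o + 16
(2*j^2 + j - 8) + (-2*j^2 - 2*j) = -j - 8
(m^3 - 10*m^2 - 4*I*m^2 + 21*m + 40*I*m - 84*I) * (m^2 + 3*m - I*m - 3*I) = m^5 - 7*m^4 - 5*I*m^4 - 13*m^3 + 35*I*m^3 + 91*m^2 + 45*I*m^2 + 36*m - 315*I*m - 252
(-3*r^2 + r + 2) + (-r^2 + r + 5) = -4*r^2 + 2*r + 7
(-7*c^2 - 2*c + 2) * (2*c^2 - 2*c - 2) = -14*c^4 + 10*c^3 + 22*c^2 - 4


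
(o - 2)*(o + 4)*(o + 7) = o^3 + 9*o^2 + 6*o - 56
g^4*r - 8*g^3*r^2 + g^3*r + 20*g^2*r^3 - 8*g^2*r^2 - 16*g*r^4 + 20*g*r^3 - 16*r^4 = (g - 4*r)*(g - 2*r)^2*(g*r + r)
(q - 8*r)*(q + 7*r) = q^2 - q*r - 56*r^2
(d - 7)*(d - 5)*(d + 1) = d^3 - 11*d^2 + 23*d + 35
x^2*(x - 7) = x^3 - 7*x^2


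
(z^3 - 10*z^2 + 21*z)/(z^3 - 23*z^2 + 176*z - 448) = z*(z - 3)/(z^2 - 16*z + 64)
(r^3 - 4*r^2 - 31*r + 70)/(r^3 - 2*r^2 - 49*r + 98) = (r + 5)/(r + 7)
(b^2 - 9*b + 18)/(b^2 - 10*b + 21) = (b - 6)/(b - 7)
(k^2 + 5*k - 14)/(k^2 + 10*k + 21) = (k - 2)/(k + 3)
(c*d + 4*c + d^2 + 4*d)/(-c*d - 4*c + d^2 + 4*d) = (-c - d)/(c - d)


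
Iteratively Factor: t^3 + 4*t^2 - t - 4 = (t + 4)*(t^2 - 1) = (t - 1)*(t + 4)*(t + 1)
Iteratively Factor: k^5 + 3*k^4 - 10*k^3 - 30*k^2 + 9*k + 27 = (k + 1)*(k^4 + 2*k^3 - 12*k^2 - 18*k + 27) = (k + 1)*(k + 3)*(k^3 - k^2 - 9*k + 9) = (k - 3)*(k + 1)*(k + 3)*(k^2 + 2*k - 3) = (k - 3)*(k + 1)*(k + 3)^2*(k - 1)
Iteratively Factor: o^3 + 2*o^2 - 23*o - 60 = (o - 5)*(o^2 + 7*o + 12) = (o - 5)*(o + 4)*(o + 3)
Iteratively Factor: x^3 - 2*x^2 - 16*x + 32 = (x - 4)*(x^2 + 2*x - 8) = (x - 4)*(x + 4)*(x - 2)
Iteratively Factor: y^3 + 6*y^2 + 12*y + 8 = (y + 2)*(y^2 + 4*y + 4) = (y + 2)^2*(y + 2)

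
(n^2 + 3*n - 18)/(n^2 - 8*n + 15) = (n + 6)/(n - 5)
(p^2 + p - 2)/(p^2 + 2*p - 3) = (p + 2)/(p + 3)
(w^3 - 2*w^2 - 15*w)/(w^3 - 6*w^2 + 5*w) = (w + 3)/(w - 1)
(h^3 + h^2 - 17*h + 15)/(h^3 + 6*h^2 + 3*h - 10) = (h - 3)/(h + 2)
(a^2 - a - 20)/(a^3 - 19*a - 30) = (a + 4)/(a^2 + 5*a + 6)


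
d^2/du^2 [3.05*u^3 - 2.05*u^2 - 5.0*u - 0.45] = 18.3*u - 4.1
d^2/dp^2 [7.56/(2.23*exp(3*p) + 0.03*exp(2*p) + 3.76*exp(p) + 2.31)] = (7.56*(6.69*exp(2*p) + 0.06*exp(p) + 3.76)*(13.38*exp(2*p) + 0.12*exp(p) + 7.52)*exp(p) - (151.7292*exp(2*p) + 0.9072*exp(p) + 28.4256)*(2.23*exp(3*p) + 0.03*exp(2*p) + 3.76*exp(p) + 2.31))*exp(p)/(2.23*exp(3*p) + 0.03*exp(2*p) + 3.76*exp(p) + 2.31)^3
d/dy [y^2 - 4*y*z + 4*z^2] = 2*y - 4*z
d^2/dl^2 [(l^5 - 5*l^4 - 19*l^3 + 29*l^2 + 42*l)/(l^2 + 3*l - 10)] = 2*(3*l^4 + 37*l^3 + 105*l^2 - 225*l - 520)/(l^3 + 15*l^2 + 75*l + 125)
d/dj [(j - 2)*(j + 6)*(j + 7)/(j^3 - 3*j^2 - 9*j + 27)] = 2*(-7*j^3 - 46*j^2 + 3*j + 54)/(j^5 - 3*j^4 - 18*j^3 + 54*j^2 + 81*j - 243)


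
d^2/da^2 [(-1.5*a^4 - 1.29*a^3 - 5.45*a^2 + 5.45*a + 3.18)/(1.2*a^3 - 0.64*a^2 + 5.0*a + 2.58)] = (-1.4210854715202e-14*a^8 + 7.105427357601e-15*a^7 - 0.906239999999997*a^6 + 150.192*a^5 + 63.82368*a^4 - 277.026496*a^3 - 353.838672*a^2 - 117.653976*a - 43.663128)/(1.728*a^9 - 2.7648*a^8 + 23.07456*a^7 - 12.156544*a^6 + 84.25536*a^5 + 48.050304*a^4 + 99.42704*a^3 + 180.719712*a^2 + 99.846*a + 17.173512)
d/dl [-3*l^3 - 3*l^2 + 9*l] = -9*l^2 - 6*l + 9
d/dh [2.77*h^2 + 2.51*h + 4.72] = 5.54*h + 2.51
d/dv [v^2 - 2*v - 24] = 2*v - 2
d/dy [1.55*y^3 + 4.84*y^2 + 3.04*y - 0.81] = 4.65*y^2 + 9.68*y + 3.04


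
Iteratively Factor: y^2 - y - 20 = (y - 5)*(y + 4)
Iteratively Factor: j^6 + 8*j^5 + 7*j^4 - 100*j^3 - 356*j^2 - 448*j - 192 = (j + 4)*(j^5 + 4*j^4 - 9*j^3 - 64*j^2 - 100*j - 48) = (j + 2)*(j + 4)*(j^4 + 2*j^3 - 13*j^2 - 38*j - 24) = (j - 4)*(j + 2)*(j + 4)*(j^3 + 6*j^2 + 11*j + 6) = (j - 4)*(j + 2)*(j + 3)*(j + 4)*(j^2 + 3*j + 2) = (j - 4)*(j + 1)*(j + 2)*(j + 3)*(j + 4)*(j + 2)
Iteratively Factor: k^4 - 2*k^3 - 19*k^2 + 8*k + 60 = (k + 3)*(k^3 - 5*k^2 - 4*k + 20) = (k + 2)*(k + 3)*(k^2 - 7*k + 10) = (k - 2)*(k + 2)*(k + 3)*(k - 5)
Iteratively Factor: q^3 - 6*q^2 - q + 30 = (q - 3)*(q^2 - 3*q - 10) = (q - 5)*(q - 3)*(q + 2)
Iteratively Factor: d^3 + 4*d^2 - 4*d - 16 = (d + 4)*(d^2 - 4) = (d - 2)*(d + 4)*(d + 2)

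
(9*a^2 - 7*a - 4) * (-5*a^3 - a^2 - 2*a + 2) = -45*a^5 + 26*a^4 + 9*a^3 + 36*a^2 - 6*a - 8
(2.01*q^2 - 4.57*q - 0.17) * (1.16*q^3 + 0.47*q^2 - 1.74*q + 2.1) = 2.3316*q^5 - 4.3565*q^4 - 5.8425*q^3 + 12.0929*q^2 - 9.3012*q - 0.357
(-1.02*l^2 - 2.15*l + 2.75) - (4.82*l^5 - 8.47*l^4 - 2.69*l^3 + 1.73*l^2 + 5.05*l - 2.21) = -4.82*l^5 + 8.47*l^4 + 2.69*l^3 - 2.75*l^2 - 7.2*l + 4.96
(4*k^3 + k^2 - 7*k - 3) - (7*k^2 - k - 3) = 4*k^3 - 6*k^2 - 6*k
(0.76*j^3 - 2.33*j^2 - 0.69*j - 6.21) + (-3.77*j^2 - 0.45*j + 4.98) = 0.76*j^3 - 6.1*j^2 - 1.14*j - 1.23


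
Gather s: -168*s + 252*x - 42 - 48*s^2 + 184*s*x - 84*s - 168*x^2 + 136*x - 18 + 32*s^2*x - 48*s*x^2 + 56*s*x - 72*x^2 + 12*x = s^2*(32*x - 48) + s*(-48*x^2 + 240*x - 252) - 240*x^2 + 400*x - 60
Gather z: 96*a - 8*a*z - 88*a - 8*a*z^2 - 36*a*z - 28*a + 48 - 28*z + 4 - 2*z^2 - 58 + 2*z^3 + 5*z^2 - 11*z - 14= -20*a + 2*z^3 + z^2*(3 - 8*a) + z*(-44*a - 39) - 20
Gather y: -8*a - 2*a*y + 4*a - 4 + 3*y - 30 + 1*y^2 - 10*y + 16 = -4*a + y^2 + y*(-2*a - 7) - 18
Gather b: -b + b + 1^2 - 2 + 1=0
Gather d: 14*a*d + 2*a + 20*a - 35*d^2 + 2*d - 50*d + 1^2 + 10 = 22*a - 35*d^2 + d*(14*a - 48) + 11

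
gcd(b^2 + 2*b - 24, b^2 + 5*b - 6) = b + 6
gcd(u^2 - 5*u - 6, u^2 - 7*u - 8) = u + 1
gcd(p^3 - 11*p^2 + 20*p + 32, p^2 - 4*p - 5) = p + 1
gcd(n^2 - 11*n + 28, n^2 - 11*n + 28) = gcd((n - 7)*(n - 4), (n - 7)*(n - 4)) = n^2 - 11*n + 28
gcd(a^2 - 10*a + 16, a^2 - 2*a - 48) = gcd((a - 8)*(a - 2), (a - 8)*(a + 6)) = a - 8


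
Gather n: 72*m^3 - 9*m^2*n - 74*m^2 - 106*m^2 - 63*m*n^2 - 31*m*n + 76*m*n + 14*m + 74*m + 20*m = 72*m^3 - 180*m^2 - 63*m*n^2 + 108*m + n*(-9*m^2 + 45*m)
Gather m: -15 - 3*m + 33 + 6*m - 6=3*m + 12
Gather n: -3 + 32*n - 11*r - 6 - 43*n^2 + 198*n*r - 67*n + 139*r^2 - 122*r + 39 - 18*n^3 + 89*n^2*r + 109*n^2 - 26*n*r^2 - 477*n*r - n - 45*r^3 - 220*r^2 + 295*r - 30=-18*n^3 + n^2*(89*r + 66) + n*(-26*r^2 - 279*r - 36) - 45*r^3 - 81*r^2 + 162*r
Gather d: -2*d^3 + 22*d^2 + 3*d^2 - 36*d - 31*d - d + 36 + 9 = -2*d^3 + 25*d^2 - 68*d + 45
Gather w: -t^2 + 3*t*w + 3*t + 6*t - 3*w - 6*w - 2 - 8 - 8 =-t^2 + 9*t + w*(3*t - 9) - 18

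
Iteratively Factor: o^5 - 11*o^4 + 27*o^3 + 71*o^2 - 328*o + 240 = (o - 4)*(o^4 - 7*o^3 - o^2 + 67*o - 60) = (o - 4)*(o + 3)*(o^3 - 10*o^2 + 29*o - 20) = (o - 4)^2*(o + 3)*(o^2 - 6*o + 5) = (o - 5)*(o - 4)^2*(o + 3)*(o - 1)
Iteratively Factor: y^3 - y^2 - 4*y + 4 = (y + 2)*(y^2 - 3*y + 2) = (y - 2)*(y + 2)*(y - 1)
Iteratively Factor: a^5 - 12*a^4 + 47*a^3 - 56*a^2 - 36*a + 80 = (a + 1)*(a^4 - 13*a^3 + 60*a^2 - 116*a + 80) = (a - 2)*(a + 1)*(a^3 - 11*a^2 + 38*a - 40) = (a - 2)^2*(a + 1)*(a^2 - 9*a + 20) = (a - 4)*(a - 2)^2*(a + 1)*(a - 5)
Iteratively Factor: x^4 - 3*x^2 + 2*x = (x - 1)*(x^3 + x^2 - 2*x) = x*(x - 1)*(x^2 + x - 2) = x*(x - 1)*(x + 2)*(x - 1)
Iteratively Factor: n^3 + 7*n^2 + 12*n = (n)*(n^2 + 7*n + 12) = n*(n + 3)*(n + 4)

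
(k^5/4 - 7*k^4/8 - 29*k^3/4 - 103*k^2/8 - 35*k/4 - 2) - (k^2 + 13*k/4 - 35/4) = k^5/4 - 7*k^4/8 - 29*k^3/4 - 111*k^2/8 - 12*k + 27/4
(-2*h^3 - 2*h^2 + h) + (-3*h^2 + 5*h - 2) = -2*h^3 - 5*h^2 + 6*h - 2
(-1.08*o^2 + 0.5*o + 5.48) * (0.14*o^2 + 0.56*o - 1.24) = -0.1512*o^4 - 0.5348*o^3 + 2.3864*o^2 + 2.4488*o - 6.7952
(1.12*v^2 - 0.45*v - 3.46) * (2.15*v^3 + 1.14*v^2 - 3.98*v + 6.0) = 2.408*v^5 + 0.3093*v^4 - 12.4096*v^3 + 4.5666*v^2 + 11.0708*v - 20.76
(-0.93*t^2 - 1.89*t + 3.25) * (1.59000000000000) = -1.4787*t^2 - 3.0051*t + 5.1675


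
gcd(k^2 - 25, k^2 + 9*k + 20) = k + 5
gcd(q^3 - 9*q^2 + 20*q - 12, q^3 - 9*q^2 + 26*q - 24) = q - 2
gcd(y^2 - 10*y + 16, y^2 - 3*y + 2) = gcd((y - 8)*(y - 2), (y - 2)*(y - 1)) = y - 2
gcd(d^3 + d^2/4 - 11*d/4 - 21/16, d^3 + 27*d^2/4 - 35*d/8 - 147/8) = d^2 - d/4 - 21/8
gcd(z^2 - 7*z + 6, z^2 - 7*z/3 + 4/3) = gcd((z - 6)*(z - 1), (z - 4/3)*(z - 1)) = z - 1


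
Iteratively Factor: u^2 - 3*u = (u)*(u - 3)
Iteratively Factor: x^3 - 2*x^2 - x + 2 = (x - 2)*(x^2 - 1) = (x - 2)*(x + 1)*(x - 1)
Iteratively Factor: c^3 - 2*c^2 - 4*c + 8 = (c - 2)*(c^2 - 4) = (c - 2)^2*(c + 2)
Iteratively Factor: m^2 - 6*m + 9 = (m - 3)*(m - 3)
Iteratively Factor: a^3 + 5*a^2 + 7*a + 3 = (a + 1)*(a^2 + 4*a + 3) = (a + 1)^2*(a + 3)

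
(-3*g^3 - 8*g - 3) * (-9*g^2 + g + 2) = 27*g^5 - 3*g^4 + 66*g^3 + 19*g^2 - 19*g - 6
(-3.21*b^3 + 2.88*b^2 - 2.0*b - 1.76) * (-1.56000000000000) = 5.0076*b^3 - 4.4928*b^2 + 3.12*b + 2.7456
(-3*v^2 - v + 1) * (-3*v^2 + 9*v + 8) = 9*v^4 - 24*v^3 - 36*v^2 + v + 8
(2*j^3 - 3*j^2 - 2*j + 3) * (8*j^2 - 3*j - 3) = 16*j^5 - 30*j^4 - 13*j^3 + 39*j^2 - 3*j - 9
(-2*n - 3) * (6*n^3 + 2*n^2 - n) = -12*n^4 - 22*n^3 - 4*n^2 + 3*n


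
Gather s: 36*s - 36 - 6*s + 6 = 30*s - 30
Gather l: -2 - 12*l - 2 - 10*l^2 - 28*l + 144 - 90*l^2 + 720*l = -100*l^2 + 680*l + 140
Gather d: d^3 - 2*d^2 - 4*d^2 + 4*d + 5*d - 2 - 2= d^3 - 6*d^2 + 9*d - 4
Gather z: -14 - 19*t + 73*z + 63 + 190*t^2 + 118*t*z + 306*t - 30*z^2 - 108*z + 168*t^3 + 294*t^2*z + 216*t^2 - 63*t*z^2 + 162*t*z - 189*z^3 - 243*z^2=168*t^3 + 406*t^2 + 287*t - 189*z^3 + z^2*(-63*t - 273) + z*(294*t^2 + 280*t - 35) + 49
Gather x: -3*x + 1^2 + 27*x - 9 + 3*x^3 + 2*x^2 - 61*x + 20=3*x^3 + 2*x^2 - 37*x + 12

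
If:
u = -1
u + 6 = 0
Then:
No Solution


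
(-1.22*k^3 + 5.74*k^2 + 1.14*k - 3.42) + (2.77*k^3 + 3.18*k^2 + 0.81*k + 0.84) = 1.55*k^3 + 8.92*k^2 + 1.95*k - 2.58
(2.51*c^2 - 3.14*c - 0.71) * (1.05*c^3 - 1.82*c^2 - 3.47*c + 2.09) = 2.6355*c^5 - 7.8652*c^4 - 3.7404*c^3 + 17.4339*c^2 - 4.0989*c - 1.4839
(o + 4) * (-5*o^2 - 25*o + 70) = -5*o^3 - 45*o^2 - 30*o + 280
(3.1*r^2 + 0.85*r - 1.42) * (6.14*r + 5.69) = 19.034*r^3 + 22.858*r^2 - 3.8823*r - 8.0798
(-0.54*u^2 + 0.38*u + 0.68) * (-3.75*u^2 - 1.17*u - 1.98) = 2.025*u^4 - 0.7932*u^3 - 1.9254*u^2 - 1.548*u - 1.3464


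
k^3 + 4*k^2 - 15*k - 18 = (k - 3)*(k + 1)*(k + 6)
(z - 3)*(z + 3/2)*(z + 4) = z^3 + 5*z^2/2 - 21*z/2 - 18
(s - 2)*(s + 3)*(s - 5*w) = s^3 - 5*s^2*w + s^2 - 5*s*w - 6*s + 30*w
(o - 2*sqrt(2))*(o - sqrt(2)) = o^2 - 3*sqrt(2)*o + 4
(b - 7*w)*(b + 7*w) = b^2 - 49*w^2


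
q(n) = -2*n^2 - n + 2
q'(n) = -4*n - 1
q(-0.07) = 2.06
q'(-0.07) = -0.72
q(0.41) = 1.25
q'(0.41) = -2.64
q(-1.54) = -1.20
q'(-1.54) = 5.16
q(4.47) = -42.43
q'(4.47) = -18.88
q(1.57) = -4.50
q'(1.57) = -7.28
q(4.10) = -35.72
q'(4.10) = -17.40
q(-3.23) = -15.64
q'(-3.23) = 11.92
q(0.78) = 0.00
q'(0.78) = -4.12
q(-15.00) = -433.00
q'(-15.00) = 59.00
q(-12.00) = -274.00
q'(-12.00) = 47.00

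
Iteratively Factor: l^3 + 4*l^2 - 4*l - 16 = (l + 4)*(l^2 - 4) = (l + 2)*(l + 4)*(l - 2)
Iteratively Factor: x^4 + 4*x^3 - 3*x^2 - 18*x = (x - 2)*(x^3 + 6*x^2 + 9*x) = (x - 2)*(x + 3)*(x^2 + 3*x) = x*(x - 2)*(x + 3)*(x + 3)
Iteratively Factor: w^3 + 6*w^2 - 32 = (w + 4)*(w^2 + 2*w - 8) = (w - 2)*(w + 4)*(w + 4)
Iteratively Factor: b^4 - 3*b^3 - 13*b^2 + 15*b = (b)*(b^3 - 3*b^2 - 13*b + 15) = b*(b - 1)*(b^2 - 2*b - 15) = b*(b - 5)*(b - 1)*(b + 3)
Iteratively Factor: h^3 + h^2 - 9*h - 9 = (h + 3)*(h^2 - 2*h - 3) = (h - 3)*(h + 3)*(h + 1)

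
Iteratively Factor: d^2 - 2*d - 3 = (d + 1)*(d - 3)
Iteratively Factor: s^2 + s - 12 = (s - 3)*(s + 4)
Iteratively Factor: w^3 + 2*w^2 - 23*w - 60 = (w - 5)*(w^2 + 7*w + 12) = (w - 5)*(w + 4)*(w + 3)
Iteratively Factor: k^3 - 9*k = (k - 3)*(k^2 + 3*k) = (k - 3)*(k + 3)*(k)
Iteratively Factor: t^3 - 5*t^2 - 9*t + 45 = (t - 5)*(t^2 - 9) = (t - 5)*(t + 3)*(t - 3)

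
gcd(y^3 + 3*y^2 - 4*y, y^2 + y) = y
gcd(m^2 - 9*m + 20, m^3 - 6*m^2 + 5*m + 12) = m - 4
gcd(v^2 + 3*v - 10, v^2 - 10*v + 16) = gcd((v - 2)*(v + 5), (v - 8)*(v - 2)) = v - 2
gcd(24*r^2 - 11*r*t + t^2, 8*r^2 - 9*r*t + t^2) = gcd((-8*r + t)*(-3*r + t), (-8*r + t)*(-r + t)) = 8*r - t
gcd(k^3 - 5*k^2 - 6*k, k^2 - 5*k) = k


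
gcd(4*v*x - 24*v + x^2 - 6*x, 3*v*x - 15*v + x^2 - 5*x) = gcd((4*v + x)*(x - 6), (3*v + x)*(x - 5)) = 1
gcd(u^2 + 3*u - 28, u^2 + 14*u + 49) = u + 7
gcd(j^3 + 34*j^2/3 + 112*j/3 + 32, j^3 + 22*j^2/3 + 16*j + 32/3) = j^2 + 16*j/3 + 16/3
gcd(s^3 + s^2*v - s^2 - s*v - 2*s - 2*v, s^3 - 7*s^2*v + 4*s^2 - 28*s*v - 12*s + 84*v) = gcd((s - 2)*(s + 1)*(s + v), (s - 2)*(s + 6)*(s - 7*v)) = s - 2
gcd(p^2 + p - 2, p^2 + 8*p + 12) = p + 2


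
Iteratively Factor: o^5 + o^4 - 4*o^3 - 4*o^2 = (o)*(o^4 + o^3 - 4*o^2 - 4*o) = o*(o + 2)*(o^3 - o^2 - 2*o) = o^2*(o + 2)*(o^2 - o - 2) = o^2*(o + 1)*(o + 2)*(o - 2)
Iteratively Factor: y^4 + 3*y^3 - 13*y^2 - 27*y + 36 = (y - 1)*(y^3 + 4*y^2 - 9*y - 36) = (y - 3)*(y - 1)*(y^2 + 7*y + 12) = (y - 3)*(y - 1)*(y + 4)*(y + 3)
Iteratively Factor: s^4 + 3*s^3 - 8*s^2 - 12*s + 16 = (s - 2)*(s^3 + 5*s^2 + 2*s - 8) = (s - 2)*(s - 1)*(s^2 + 6*s + 8) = (s - 2)*(s - 1)*(s + 4)*(s + 2)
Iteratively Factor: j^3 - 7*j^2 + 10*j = (j - 5)*(j^2 - 2*j) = (j - 5)*(j - 2)*(j)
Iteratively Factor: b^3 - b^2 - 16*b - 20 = (b + 2)*(b^2 - 3*b - 10) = (b - 5)*(b + 2)*(b + 2)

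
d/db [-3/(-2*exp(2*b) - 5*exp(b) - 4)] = (-12*exp(b) - 15)*exp(b)/(2*exp(2*b) + 5*exp(b) + 4)^2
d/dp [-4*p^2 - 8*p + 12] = -8*p - 8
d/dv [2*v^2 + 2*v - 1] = 4*v + 2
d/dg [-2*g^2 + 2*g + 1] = 2 - 4*g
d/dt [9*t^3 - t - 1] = 27*t^2 - 1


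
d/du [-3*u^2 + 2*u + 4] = 2 - 6*u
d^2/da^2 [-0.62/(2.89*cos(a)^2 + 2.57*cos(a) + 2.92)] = (20.713208*(1 - cos(a)^2)^2 + 13.814778*cos(a)^3 - 6.476582*cos(a)^2 - 32.282284*cos(a) - 18.439172)/(2.89*cos(a)^2 + 2.57*cos(a) + 2.92)^3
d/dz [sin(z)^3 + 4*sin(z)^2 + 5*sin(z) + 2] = (3*sin(z)^2 + 8*sin(z) + 5)*cos(z)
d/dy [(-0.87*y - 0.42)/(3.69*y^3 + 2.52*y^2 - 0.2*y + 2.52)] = (6.4206*y^3 + 6.8418*y^2 + 2.1168*y - 2.2764)/(13.6161*y^6 + 18.5976*y^5 + 4.8744*y^4 + 17.5896*y^3 + 12.7408*y^2 - 1.008*y + 6.3504)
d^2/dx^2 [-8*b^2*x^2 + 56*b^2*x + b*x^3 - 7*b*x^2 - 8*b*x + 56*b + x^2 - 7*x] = -16*b^2 + 6*b*x - 14*b + 2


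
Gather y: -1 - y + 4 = 3 - y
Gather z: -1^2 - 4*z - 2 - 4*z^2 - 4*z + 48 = -4*z^2 - 8*z + 45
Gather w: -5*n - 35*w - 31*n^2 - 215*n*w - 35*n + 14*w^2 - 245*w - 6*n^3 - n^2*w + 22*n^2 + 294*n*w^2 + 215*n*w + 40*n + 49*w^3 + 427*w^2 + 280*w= -6*n^3 - n^2*w - 9*n^2 + 49*w^3 + w^2*(294*n + 441)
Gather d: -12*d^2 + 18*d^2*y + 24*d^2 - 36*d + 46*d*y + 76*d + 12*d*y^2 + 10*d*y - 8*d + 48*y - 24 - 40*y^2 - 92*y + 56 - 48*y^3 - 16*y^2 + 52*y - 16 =d^2*(18*y + 12) + d*(12*y^2 + 56*y + 32) - 48*y^3 - 56*y^2 + 8*y + 16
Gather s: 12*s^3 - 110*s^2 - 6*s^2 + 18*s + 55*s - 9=12*s^3 - 116*s^2 + 73*s - 9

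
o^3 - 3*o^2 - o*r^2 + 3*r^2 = (o - 3)*(o - r)*(o + r)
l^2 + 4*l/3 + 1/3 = (l + 1/3)*(l + 1)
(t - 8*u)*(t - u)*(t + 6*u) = t^3 - 3*t^2*u - 46*t*u^2 + 48*u^3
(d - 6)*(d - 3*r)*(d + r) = d^3 - 2*d^2*r - 6*d^2 - 3*d*r^2 + 12*d*r + 18*r^2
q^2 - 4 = (q - 2)*(q + 2)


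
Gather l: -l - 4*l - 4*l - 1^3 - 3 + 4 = -9*l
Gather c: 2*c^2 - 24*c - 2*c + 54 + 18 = 2*c^2 - 26*c + 72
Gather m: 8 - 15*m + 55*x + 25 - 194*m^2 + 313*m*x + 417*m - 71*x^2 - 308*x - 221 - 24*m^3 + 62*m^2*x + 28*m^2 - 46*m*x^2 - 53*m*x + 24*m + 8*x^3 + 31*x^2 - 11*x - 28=-24*m^3 + m^2*(62*x - 166) + m*(-46*x^2 + 260*x + 426) + 8*x^3 - 40*x^2 - 264*x - 216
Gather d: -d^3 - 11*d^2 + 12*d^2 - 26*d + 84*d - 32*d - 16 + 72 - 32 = -d^3 + d^2 + 26*d + 24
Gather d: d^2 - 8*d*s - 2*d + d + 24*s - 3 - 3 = d^2 + d*(-8*s - 1) + 24*s - 6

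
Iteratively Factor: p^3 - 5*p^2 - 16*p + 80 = (p - 5)*(p^2 - 16) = (p - 5)*(p + 4)*(p - 4)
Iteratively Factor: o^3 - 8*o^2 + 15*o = (o - 5)*(o^2 - 3*o) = o*(o - 5)*(o - 3)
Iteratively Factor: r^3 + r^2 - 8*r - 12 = (r + 2)*(r^2 - r - 6) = (r - 3)*(r + 2)*(r + 2)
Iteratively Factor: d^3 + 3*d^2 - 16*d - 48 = (d + 4)*(d^2 - d - 12) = (d - 4)*(d + 4)*(d + 3)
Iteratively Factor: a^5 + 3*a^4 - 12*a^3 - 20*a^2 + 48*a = (a + 3)*(a^4 - 12*a^2 + 16*a) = (a - 2)*(a + 3)*(a^3 + 2*a^2 - 8*a) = (a - 2)^2*(a + 3)*(a^2 + 4*a) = a*(a - 2)^2*(a + 3)*(a + 4)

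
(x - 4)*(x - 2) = x^2 - 6*x + 8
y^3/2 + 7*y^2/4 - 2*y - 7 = (y/2 + 1)*(y - 2)*(y + 7/2)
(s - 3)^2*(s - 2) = s^3 - 8*s^2 + 21*s - 18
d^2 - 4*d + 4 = (d - 2)^2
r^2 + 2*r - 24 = (r - 4)*(r + 6)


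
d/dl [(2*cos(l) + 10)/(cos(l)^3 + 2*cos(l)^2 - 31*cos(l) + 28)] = (43*cos(l) + 17*cos(2*l) + cos(3*l) - 349)*sin(l)/(cos(l)^3 + 2*cos(l)^2 - 31*cos(l) + 28)^2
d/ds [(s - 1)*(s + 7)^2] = (s + 7)*(3*s + 5)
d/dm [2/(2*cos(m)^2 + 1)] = 4*sin(2*m)/(cos(2*m) + 2)^2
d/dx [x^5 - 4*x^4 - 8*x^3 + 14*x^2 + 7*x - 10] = 5*x^4 - 16*x^3 - 24*x^2 + 28*x + 7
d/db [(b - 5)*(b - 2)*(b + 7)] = 3*b^2 - 39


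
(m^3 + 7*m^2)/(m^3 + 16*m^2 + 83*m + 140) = m^2/(m^2 + 9*m + 20)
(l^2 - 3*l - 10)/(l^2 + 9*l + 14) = (l - 5)/(l + 7)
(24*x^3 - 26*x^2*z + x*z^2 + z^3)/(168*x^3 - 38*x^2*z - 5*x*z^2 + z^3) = (x - z)/(7*x - z)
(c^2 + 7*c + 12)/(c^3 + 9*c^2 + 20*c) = (c + 3)/(c*(c + 5))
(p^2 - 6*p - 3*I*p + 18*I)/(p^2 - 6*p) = (p - 3*I)/p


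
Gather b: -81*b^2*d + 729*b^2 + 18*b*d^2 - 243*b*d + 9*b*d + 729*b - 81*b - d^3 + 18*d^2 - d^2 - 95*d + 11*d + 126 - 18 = b^2*(729 - 81*d) + b*(18*d^2 - 234*d + 648) - d^3 + 17*d^2 - 84*d + 108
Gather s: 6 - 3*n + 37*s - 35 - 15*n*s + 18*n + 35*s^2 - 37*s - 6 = -15*n*s + 15*n + 35*s^2 - 35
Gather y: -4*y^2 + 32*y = -4*y^2 + 32*y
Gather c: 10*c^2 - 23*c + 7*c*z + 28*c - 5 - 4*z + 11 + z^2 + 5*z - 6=10*c^2 + c*(7*z + 5) + z^2 + z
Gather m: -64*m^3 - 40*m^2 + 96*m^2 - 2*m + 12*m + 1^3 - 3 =-64*m^3 + 56*m^2 + 10*m - 2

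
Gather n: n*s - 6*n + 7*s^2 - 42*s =n*(s - 6) + 7*s^2 - 42*s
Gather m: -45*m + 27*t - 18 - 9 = -45*m + 27*t - 27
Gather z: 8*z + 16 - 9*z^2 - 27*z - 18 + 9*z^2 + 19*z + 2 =0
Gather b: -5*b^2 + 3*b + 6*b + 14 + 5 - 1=-5*b^2 + 9*b + 18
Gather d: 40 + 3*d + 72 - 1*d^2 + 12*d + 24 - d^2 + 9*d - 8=-2*d^2 + 24*d + 128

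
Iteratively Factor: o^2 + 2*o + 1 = (o + 1)*(o + 1)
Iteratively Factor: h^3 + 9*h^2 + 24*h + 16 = (h + 4)*(h^2 + 5*h + 4) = (h + 1)*(h + 4)*(h + 4)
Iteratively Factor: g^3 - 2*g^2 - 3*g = (g - 3)*(g^2 + g) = g*(g - 3)*(g + 1)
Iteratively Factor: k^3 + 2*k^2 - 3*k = (k - 1)*(k^2 + 3*k) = k*(k - 1)*(k + 3)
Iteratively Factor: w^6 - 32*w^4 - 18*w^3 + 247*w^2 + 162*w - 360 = (w - 3)*(w^5 + 3*w^4 - 23*w^3 - 87*w^2 - 14*w + 120) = (w - 3)*(w + 2)*(w^4 + w^3 - 25*w^2 - 37*w + 60) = (w - 3)*(w + 2)*(w + 3)*(w^3 - 2*w^2 - 19*w + 20) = (w - 3)*(w + 2)*(w + 3)*(w + 4)*(w^2 - 6*w + 5) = (w - 3)*(w - 1)*(w + 2)*(w + 3)*(w + 4)*(w - 5)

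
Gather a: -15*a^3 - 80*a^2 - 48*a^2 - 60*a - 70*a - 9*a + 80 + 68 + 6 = -15*a^3 - 128*a^2 - 139*a + 154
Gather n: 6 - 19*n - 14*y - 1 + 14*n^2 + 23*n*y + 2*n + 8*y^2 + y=14*n^2 + n*(23*y - 17) + 8*y^2 - 13*y + 5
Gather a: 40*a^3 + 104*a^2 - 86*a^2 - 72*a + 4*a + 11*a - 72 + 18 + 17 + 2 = 40*a^3 + 18*a^2 - 57*a - 35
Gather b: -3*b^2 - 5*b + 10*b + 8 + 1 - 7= -3*b^2 + 5*b + 2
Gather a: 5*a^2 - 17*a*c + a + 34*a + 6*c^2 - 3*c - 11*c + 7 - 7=5*a^2 + a*(35 - 17*c) + 6*c^2 - 14*c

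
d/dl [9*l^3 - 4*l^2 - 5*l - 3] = 27*l^2 - 8*l - 5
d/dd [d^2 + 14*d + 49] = 2*d + 14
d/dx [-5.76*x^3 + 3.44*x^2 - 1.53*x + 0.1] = -17.28*x^2 + 6.88*x - 1.53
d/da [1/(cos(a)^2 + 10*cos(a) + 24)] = 2*(cos(a) + 5)*sin(a)/(cos(a)^2 + 10*cos(a) + 24)^2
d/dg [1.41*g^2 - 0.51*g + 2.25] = 2.82*g - 0.51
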